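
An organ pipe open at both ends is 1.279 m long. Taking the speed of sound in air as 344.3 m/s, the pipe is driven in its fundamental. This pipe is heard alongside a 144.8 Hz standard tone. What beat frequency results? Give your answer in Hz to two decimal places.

Open pipe: f_n = n·v/(2L) = 1·344.3/(2·1.279) = 134.5973 Hz.
f_beat = |134.5973 − 144.8| = 10.20 Hz.

10.20 Hz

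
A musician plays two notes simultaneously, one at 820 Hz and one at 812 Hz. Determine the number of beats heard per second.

Beats arise from superposition of two nearby frequencies; the beat rate is |f₁ − f₂|.
|820 − 812| = 8 Hz.

8 Hz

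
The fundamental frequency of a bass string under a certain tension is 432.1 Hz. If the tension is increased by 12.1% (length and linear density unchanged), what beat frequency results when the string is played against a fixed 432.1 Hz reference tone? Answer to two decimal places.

For a string, f ∝ √T, so the new frequency is 432.1·√1.121 = 457.4958 Hz.
f_beat = |457.4958 − 432.1| = 25.40 Hz.

25.40 Hz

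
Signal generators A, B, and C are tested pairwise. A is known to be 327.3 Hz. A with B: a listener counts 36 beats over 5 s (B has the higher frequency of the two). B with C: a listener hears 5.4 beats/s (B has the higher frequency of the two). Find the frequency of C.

A–B: Beat frequency = 36/5 = 7.2 Hz.
B is above A, so f_B = 327.3 + 7.2 = 334.5 Hz.
C is below B, so f_C = 334.5 − 5.4 = 329.1 Hz.

329.1 Hz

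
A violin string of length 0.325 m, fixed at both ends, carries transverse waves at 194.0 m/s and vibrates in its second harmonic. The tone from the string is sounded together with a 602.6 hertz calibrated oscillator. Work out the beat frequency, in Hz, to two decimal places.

For a string fixed at both ends, f_n = n·v/(2L) = 2·194.0/(2·0.325) = 596.9231 Hz.
f_beat = |596.9231 − 602.6| = 5.68 Hz.

5.68 Hz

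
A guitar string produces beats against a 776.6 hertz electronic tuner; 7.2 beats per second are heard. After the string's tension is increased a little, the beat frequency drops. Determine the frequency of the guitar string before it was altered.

769.4 Hz

|f − 776.6| = 7.2, so the guitar string was at either 769.4 Hz or 783.8 Hz.
Higher tension means higher frequency; the adjustment raises the guitar string's frequency.
The beat rate fell, so the adjustment moved the guitar string toward 776.6 Hz — it must have started below the reference.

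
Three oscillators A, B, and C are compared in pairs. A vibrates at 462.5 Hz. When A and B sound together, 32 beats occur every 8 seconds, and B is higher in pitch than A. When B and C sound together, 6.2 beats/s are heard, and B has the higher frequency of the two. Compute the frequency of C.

460.3 Hz

A–B: Beat frequency = 32/8 = 4 Hz.
B is above A, so f_B = 462.5 + 4 = 466.5 Hz.
C is below B, so f_C = 466.5 − 6.2 = 460.3 Hz.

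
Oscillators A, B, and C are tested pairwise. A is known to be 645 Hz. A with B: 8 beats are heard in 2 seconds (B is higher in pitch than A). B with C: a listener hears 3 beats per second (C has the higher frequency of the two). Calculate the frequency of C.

652 Hz

A–B: Beat frequency = 8/2 = 4 Hz.
B is above A, so f_B = 645 + 4 = 649 Hz.
C is above B, so f_C = 649 + 3 = 652 Hz.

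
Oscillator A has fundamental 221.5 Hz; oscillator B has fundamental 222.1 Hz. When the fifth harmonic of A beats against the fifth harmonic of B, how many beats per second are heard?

3.0 Hz

Fifth harmonic of the first: 5·221.5 = 1107.5 Hz.
Fifth harmonic of the second: 5·222.1 = 1110.5 Hz.
f_beat = |1107.5 − 1110.5| = 3.0 Hz.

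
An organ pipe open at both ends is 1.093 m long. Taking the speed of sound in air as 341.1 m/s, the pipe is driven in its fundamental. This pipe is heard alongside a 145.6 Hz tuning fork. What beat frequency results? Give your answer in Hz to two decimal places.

10.44 Hz

Open pipe: f_n = n·v/(2L) = 1·341.1/(2·1.093) = 156.0384 Hz.
f_beat = |156.0384 − 145.6| = 10.44 Hz.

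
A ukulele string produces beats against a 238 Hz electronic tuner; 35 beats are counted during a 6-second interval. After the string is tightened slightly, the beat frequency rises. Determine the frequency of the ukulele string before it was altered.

Beat frequency = 35/6 = 5.8333 Hz.
|f − 238| = 5.8333, so the ukulele string was at either 232.1667 Hz or 243.8333 Hz.
Increasing tension raises a string's frequency; the adjustment raises the ukulele string's frequency.
The beat rate rose, so the adjustment moved the ukulele string further from 238 Hz — it was already above the reference.

243.8333 Hz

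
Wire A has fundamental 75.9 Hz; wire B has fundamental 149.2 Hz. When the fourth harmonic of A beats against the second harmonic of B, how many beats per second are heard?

5.2 Hz

Fourth harmonic of the first: 4·75.9 = 303.6 Hz.
Second harmonic of the second: 2·149.2 = 298.4 Hz.
f_beat = |303.6 − 298.4| = 5.2 Hz.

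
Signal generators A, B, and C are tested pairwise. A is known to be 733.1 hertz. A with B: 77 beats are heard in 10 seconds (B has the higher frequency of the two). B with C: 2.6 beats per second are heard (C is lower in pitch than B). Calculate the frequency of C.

738.2 Hz

A–B: Beat frequency = 77/10 = 7.7 Hz.
B is above A, so f_B = 733.1 + 7.7 = 740.8 Hz.
C is below B, so f_C = 740.8 − 2.6 = 738.2 Hz.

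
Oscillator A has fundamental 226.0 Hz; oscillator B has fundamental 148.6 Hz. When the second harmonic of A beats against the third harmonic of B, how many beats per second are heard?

6.2 Hz

Second harmonic of the first: 2·226.0 = 452.0 Hz.
Third harmonic of the second: 3·148.6 = 445.8 Hz.
f_beat = |452.0 − 445.8| = 6.2 Hz.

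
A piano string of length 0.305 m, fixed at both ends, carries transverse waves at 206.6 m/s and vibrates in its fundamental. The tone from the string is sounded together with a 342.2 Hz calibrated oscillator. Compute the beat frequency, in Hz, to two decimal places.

3.51 Hz

For a string fixed at both ends, f_n = n·v/(2L) = 1·206.6/(2·0.305) = 338.6885 Hz.
f_beat = |338.6885 − 342.2| = 3.51 Hz.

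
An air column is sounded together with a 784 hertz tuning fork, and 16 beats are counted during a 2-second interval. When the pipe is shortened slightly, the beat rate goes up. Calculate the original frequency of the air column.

792 Hz

Beat frequency = 16/2 = 8 Hz.
|f − 784| = 8, so the air column was at either 776 Hz or 792 Hz.
A shorter pipe has a higher fundamental; the adjustment raises the air column's frequency.
The beat rate rose, so the adjustment moved the air column further from 784 Hz — it was already above the reference.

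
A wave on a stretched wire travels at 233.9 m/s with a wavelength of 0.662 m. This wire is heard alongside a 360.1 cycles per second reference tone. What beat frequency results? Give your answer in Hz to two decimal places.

6.78 Hz

Source frequency f = v/λ = 233.9/0.662 = 353.3233 Hz.
f_beat = |353.3233 − 360.1| = 6.78 Hz.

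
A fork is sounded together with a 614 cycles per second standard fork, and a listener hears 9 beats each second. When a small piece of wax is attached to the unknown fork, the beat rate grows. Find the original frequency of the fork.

605 Hz

|f − 614| = 9, so the fork was at either 605 Hz or 623 Hz.
Loading a fork with wax lowers its frequency; the adjustment lowers the fork's frequency.
The beat rate rose, so the adjustment moved the fork further from 614 Hz — it was already below the reference.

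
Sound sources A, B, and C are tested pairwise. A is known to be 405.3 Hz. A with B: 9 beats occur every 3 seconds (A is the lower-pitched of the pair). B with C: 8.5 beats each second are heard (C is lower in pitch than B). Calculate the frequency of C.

A–B: Beat frequency = 9/3 = 3 Hz.
B is above A, so f_B = 405.3 + 3 = 408.3 Hz.
C is below B, so f_C = 408.3 − 8.5 = 399.8 Hz.

399.8 Hz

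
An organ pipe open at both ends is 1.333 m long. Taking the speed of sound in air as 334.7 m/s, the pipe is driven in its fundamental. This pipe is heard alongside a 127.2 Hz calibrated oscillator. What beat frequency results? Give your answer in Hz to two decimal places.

Open pipe: f_n = n·v/(2L) = 1·334.7/(2·1.333) = 125.5439 Hz.
f_beat = |125.5439 − 127.2| = 1.66 Hz.

1.66 Hz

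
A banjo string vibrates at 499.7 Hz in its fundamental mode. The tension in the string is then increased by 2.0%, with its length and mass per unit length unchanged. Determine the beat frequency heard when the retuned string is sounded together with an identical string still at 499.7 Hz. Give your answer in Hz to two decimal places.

For a string, f ∝ √T, so the new frequency is 499.7·√1.020 = 504.6723 Hz.
f_beat = |504.6723 − 499.7| = 4.97 Hz.

4.97 Hz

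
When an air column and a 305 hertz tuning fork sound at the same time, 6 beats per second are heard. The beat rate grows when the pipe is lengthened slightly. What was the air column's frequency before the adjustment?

|f − 305| = 6, so the air column was at either 299 Hz or 311 Hz.
A longer pipe has a lower fundamental; the adjustment lowers the air column's frequency.
The beat rate rose, so the adjustment moved the air column further from 305 Hz — it was already below the reference.

299 Hz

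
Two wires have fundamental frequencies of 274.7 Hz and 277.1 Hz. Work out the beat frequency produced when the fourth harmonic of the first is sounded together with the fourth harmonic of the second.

9.6 Hz

Fourth harmonic of the first: 4·274.7 = 1098.8 Hz.
Fourth harmonic of the second: 4·277.1 = 1108.4 Hz.
f_beat = |1098.8 − 1108.4| = 9.6 Hz.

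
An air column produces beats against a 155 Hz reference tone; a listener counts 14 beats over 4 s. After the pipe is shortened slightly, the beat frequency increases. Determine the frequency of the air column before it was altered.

Beat frequency = 14/4 = 3.5 Hz.
|f − 155| = 3.5, so the air column was at either 151.5 Hz or 158.5 Hz.
A shorter pipe has a higher fundamental; the adjustment raises the air column's frequency.
The beat rate rose, so the adjustment moved the air column further from 155 Hz — it was already above the reference.

158.5 Hz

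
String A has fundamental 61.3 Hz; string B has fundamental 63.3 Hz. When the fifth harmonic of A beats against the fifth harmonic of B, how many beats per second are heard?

10.0 Hz

Fifth harmonic of the first: 5·61.3 = 306.5 Hz.
Fifth harmonic of the second: 5·63.3 = 316.5 Hz.
f_beat = |306.5 − 316.5| = 10.0 Hz.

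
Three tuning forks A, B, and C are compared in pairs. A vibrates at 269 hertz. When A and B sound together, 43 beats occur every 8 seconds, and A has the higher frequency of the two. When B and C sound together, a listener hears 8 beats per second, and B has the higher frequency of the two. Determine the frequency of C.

A–B: Beat frequency = 43/8 = 5.375 Hz.
B is below A, so f_B = 269 − 5.375 = 263.625 Hz.
C is below B, so f_C = 263.625 − 8 = 255.625 Hz.

255.625 Hz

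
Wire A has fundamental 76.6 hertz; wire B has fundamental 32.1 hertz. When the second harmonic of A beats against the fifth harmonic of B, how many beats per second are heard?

7.3 Hz

Second harmonic of the first: 2·76.6 = 153.2 Hz.
Fifth harmonic of the second: 5·32.1 = 160.5 Hz.
f_beat = |153.2 − 160.5| = 7.3 Hz.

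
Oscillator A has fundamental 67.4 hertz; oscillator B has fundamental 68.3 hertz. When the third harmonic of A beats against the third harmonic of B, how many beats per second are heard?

2.7 Hz

Third harmonic of the first: 3·67.4 = 202.2 Hz.
Third harmonic of the second: 3·68.3 = 204.9 Hz.
f_beat = |202.2 − 204.9| = 2.7 Hz.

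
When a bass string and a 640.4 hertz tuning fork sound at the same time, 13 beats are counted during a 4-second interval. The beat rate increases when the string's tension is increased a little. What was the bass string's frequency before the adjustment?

643.65 Hz

Beat frequency = 13/4 = 3.25 Hz.
|f − 640.4| = 3.25, so the bass string was at either 637.15 Hz or 643.65 Hz.
Higher tension means higher frequency; the adjustment raises the bass string's frequency.
The beat rate rose, so the adjustment moved the bass string further from 640.4 Hz — it was already above the reference.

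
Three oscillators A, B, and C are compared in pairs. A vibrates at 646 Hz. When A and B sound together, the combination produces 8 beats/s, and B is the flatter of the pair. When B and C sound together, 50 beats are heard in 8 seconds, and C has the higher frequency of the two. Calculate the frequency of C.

644.25 Hz

B is below A, so f_B = 646 − 8 = 638 Hz.
B–C: Beat frequency = 50/8 = 6.25 Hz.
C is above B, so f_C = 638 + 6.25 = 644.25 Hz.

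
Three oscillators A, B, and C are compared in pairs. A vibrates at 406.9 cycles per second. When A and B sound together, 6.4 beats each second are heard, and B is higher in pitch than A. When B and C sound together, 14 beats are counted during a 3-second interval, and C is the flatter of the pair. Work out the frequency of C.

408.6333 Hz

B is above A, so f_B = 406.9 + 6.4 = 413.3 Hz.
B–C: Beat frequency = 14/3 = 4.6667 Hz.
C is below B, so f_C = 413.3 − 4.6667 = 408.6333 Hz.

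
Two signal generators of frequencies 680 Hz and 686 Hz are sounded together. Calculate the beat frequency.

f_beat = |f₁ − f₂|.
|680 − 686| = 6 Hz.

6 Hz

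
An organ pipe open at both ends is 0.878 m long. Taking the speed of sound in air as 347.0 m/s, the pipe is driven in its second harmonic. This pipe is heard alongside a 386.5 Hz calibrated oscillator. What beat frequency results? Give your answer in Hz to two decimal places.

8.72 Hz

Open pipe: f_n = n·v/(2L) = 2·347.0/(2·0.878) = 395.2164 Hz.
f_beat = |395.2164 − 386.5| = 8.72 Hz.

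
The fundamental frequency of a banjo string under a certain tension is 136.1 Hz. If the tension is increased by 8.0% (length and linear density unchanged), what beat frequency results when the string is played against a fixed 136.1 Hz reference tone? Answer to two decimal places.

For a string, f ∝ √T, so the new frequency is 136.1·√1.080 = 141.4393 Hz.
f_beat = |141.4393 − 136.1| = 5.34 Hz.

5.34 Hz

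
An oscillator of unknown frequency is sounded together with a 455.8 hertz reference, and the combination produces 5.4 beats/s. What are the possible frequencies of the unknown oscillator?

|f − 455.8| = 5.4, so f = 455.8 ± 5.4.

450.4 Hz or 461.2 Hz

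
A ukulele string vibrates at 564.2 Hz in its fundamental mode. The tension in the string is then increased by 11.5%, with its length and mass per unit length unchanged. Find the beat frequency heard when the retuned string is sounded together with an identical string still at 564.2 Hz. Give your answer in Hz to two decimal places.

For a string, f ∝ √T, so the new frequency is 564.2·√1.115 = 595.7589 Hz.
f_beat = |595.7589 − 564.2| = 31.56 Hz.

31.56 Hz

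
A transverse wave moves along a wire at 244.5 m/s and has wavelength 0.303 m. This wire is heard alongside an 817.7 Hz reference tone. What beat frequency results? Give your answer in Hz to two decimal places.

Source frequency f = v/λ = 244.5/0.303 = 806.9307 Hz.
f_beat = |806.9307 − 817.7| = 10.77 Hz.

10.77 Hz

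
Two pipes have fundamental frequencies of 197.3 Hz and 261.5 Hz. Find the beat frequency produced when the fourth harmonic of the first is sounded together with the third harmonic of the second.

4.7 Hz

Fourth harmonic of the first: 4·197.3 = 789.2 Hz.
Third harmonic of the second: 3·261.5 = 784.5 Hz.
f_beat = |789.2 − 784.5| = 4.7 Hz.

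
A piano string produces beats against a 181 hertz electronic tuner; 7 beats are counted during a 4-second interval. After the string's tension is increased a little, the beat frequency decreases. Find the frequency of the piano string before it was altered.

Beat frequency = 7/4 = 1.75 Hz.
|f − 181| = 1.75, so the piano string was at either 179.25 Hz or 182.75 Hz.
Higher tension means higher frequency; the adjustment raises the piano string's frequency.
The beat rate fell, so the adjustment moved the piano string toward 181 Hz — it must have started below the reference.

179.25 Hz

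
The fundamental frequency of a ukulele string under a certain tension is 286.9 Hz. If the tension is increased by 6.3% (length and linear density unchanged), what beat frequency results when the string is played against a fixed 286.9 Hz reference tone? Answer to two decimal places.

8.90 Hz

For a string, f ∝ √T, so the new frequency is 286.9·√1.063 = 295.7993 Hz.
f_beat = |295.7993 − 286.9| = 8.90 Hz.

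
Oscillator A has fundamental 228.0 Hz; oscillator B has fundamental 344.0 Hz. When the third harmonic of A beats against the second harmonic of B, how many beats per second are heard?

4.0 Hz

Third harmonic of the first: 3·228.0 = 684.0 Hz.
Second harmonic of the second: 2·344.0 = 688.0 Hz.
f_beat = |684.0 − 688.0| = 4.0 Hz.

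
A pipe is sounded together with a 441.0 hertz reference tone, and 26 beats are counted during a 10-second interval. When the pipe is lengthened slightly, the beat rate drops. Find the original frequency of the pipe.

443.6 Hz

Beat frequency = 26/10 = 2.6 Hz.
|f − 441.0| = 2.6, so the pipe was at either 438.4 Hz or 443.6 Hz.
A longer pipe has a lower fundamental; the adjustment lowers the pipe's frequency.
The beat rate fell, so the adjustment moved the pipe toward 441.0 Hz — it must have started above the reference.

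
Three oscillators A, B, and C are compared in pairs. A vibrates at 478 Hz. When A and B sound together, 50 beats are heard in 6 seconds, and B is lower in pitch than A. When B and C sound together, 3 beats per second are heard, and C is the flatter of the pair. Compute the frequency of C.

A–B: Beat frequency = 50/6 = 8.3333 Hz.
B is below A, so f_B = 478 − 8.3333 = 469.6667 Hz.
C is below B, so f_C = 469.6667 − 3 = 466.6667 Hz.

466.6667 Hz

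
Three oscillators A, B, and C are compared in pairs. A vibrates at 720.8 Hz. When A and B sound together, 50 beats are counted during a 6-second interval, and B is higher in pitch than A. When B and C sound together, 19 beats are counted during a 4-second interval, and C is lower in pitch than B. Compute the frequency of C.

A–B: Beat frequency = 50/6 = 8.3333 Hz.
B is above A, so f_B = 720.8 + 8.3333 = 729.1333 Hz.
B–C: Beat frequency = 19/4 = 4.75 Hz.
C is below B, so f_C = 729.1333 − 4.75 = 724.3833 Hz.

724.3833 Hz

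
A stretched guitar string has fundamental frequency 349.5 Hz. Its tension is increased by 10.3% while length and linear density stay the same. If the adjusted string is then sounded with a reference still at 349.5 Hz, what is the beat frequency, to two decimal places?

17.56 Hz

For a string, f ∝ √T, so the new frequency is 349.5·√1.103 = 367.0582 Hz.
f_beat = |367.0582 − 349.5| = 17.56 Hz.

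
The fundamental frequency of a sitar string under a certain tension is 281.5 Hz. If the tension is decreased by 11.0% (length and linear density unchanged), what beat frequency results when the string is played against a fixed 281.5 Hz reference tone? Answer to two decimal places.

For a string, f ∝ √T, so the new frequency is 281.5·√0.890 = 265.5666 Hz.
f_beat = |265.5666 − 281.5| = 15.93 Hz.

15.93 Hz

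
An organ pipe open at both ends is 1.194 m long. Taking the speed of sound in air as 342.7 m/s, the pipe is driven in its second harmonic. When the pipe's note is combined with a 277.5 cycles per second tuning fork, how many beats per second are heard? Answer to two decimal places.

Open pipe: f_n = n·v/(2L) = 2·342.7/(2·1.194) = 287.0184 Hz.
f_beat = |287.0184 − 277.5| = 9.52 Hz.

9.52 Hz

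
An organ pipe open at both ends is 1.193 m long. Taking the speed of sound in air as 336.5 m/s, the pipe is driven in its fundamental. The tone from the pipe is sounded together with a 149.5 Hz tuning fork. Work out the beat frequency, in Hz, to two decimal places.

8.47 Hz

Open pipe: f_n = n·v/(2L) = 1·336.5/(2·1.193) = 141.0310 Hz.
f_beat = |141.0310 − 149.5| = 8.47 Hz.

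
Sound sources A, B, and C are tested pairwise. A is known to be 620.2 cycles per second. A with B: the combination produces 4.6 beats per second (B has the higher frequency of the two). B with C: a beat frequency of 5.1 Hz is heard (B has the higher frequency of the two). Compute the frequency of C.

B is above A, so f_B = 620.2 + 4.6 = 624.8 Hz.
C is below B, so f_C = 624.8 − 5.1 = 619.7 Hz.

619.7 Hz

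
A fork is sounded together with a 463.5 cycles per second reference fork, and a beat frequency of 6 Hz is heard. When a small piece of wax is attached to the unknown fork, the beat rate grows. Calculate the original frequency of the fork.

457.5 Hz

|f − 463.5| = 6, so the fork was at either 457.5 Hz or 469.5 Hz.
Loading a fork with wax lowers its frequency; the adjustment lowers the fork's frequency.
The beat rate rose, so the adjustment moved the fork further from 463.5 Hz — it was already below the reference.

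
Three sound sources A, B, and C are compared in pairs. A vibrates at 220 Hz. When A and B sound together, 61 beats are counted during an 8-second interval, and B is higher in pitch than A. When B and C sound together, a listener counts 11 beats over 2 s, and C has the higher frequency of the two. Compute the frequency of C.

A–B: Beat frequency = 61/8 = 7.625 Hz.
B is above A, so f_B = 220 + 7.625 = 227.625 Hz.
B–C: Beat frequency = 11/2 = 5.5 Hz.
C is above B, so f_C = 227.625 + 5.5 = 233.125 Hz.

233.125 Hz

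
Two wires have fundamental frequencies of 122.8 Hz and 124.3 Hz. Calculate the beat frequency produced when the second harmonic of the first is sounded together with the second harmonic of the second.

Second harmonic of the first: 2·122.8 = 245.6 Hz.
Second harmonic of the second: 2·124.3 = 248.6 Hz.
f_beat = |245.6 − 248.6| = 3.0 Hz.

3.0 Hz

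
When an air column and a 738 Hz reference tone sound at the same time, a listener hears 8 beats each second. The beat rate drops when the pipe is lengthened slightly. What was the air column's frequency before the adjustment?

746 Hz

|f − 738| = 8, so the air column was at either 730 Hz or 746 Hz.
A longer pipe has a lower fundamental; the adjustment lowers the air column's frequency.
The beat rate fell, so the adjustment moved the air column toward 738 Hz — it must have started above the reference.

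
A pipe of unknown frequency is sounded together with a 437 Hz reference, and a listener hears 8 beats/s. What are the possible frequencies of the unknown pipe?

429 Hz or 445 Hz

|f − 437| = 8, so f = 437 ± 8.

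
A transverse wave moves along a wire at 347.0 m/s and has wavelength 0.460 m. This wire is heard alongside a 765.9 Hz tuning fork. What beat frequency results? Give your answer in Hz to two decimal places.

11.55 Hz

Source frequency f = v/λ = 347.0/0.460 = 754.3478 Hz.
f_beat = |754.3478 − 765.9| = 11.55 Hz.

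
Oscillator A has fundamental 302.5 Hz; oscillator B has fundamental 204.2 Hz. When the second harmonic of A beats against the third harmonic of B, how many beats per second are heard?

Second harmonic of the first: 2·302.5 = 605.0 Hz.
Third harmonic of the second: 3·204.2 = 612.6 Hz.
f_beat = |605.0 − 612.6| = 7.6 Hz.

7.6 Hz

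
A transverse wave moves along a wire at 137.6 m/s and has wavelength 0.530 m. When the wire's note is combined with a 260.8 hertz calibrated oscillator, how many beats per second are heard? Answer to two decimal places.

Source frequency f = v/λ = 137.6/0.530 = 259.6226 Hz.
f_beat = |259.6226 − 260.8| = 1.18 Hz.

1.18 Hz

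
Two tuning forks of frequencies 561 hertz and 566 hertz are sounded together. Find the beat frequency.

5 Hz

Beats arise from superposition of two nearby frequencies; the beat rate is |f₁ − f₂|.
|561 − 566| = 5 Hz.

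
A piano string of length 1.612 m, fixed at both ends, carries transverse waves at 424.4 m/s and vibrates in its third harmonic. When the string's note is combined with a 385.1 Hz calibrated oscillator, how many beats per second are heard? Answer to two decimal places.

9.81 Hz

For a string fixed at both ends, f_n = n·v/(2L) = 3·424.4/(2·1.612) = 394.9132 Hz.
f_beat = |394.9132 − 385.1| = 9.81 Hz.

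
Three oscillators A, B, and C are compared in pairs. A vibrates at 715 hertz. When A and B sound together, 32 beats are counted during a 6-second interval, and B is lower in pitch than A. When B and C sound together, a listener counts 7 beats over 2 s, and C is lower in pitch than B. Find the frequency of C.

A–B: Beat frequency = 32/6 = 5.3333 Hz.
B is below A, so f_B = 715 − 5.3333 = 709.6667 Hz.
B–C: Beat frequency = 7/2 = 3.5 Hz.
C is below B, so f_C = 709.6667 − 3.5 = 706.1667 Hz.

706.1667 Hz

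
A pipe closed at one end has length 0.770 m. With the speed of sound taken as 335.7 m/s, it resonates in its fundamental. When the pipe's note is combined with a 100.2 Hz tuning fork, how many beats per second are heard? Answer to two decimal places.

Closed pipe (odd harmonics): f_n = n·v/(4L) = 1·335.7/(4·0.770) = 108.9935 Hz.
f_beat = |108.9935 − 100.2| = 8.79 Hz.

8.79 Hz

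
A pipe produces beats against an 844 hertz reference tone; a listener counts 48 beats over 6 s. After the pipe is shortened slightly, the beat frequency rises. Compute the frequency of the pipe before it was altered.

Beat frequency = 48/6 = 8 Hz.
|f − 844| = 8, so the pipe was at either 836 Hz or 852 Hz.
A shorter pipe has a higher fundamental; the adjustment raises the pipe's frequency.
The beat rate rose, so the adjustment moved the pipe further from 844 Hz — it was already above the reference.

852 Hz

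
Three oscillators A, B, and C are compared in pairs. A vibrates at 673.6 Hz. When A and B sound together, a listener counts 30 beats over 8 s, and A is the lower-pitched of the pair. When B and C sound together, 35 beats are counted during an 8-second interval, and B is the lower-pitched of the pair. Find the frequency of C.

681.725 Hz

A–B: Beat frequency = 30/8 = 3.75 Hz.
B is above A, so f_B = 673.6 + 3.75 = 677.35 Hz.
B–C: Beat frequency = 35/8 = 4.375 Hz.
C is above B, so f_C = 677.35 + 4.375 = 681.725 Hz.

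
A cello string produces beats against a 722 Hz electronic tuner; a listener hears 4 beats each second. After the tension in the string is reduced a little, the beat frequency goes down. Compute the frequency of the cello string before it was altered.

726 Hz

|f − 722| = 4, so the cello string was at either 718 Hz or 726 Hz.
Lower tension means lower frequency; the adjustment lowers the cello string's frequency.
The beat rate fell, so the adjustment moved the cello string toward 722 Hz — it must have started above the reference.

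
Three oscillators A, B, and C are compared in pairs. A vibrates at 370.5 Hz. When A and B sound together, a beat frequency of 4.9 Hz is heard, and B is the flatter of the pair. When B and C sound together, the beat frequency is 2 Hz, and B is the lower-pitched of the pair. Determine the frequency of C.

367.6 Hz

B is below A, so f_B = 370.5 − 4.9 = 365.6 Hz.
C is above B, so f_C = 365.6 + 2 = 367.6 Hz.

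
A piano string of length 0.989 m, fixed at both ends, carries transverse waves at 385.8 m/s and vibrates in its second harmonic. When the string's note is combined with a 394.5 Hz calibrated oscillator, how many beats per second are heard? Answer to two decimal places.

4.41 Hz

For a string fixed at both ends, f_n = n·v/(2L) = 2·385.8/(2·0.989) = 390.0910 Hz.
f_beat = |390.0910 − 394.5| = 4.41 Hz.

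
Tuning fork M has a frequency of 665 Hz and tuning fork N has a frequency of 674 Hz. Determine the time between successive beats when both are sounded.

f_beat = |665 − 674| = 9 Hz.
Beat period T = 1 / f_beat = 1 / 9 s.

0.111 s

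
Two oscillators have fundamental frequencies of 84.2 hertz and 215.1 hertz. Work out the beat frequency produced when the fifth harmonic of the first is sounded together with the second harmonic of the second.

9.2 Hz

Fifth harmonic of the first: 5·84.2 = 421.0 Hz.
Second harmonic of the second: 2·215.1 = 430.2 Hz.
f_beat = |421.0 − 430.2| = 9.2 Hz.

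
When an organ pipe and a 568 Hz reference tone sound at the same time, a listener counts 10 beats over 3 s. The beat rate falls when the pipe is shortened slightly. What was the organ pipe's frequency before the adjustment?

Beat frequency = 10/3 = 3.3333 Hz.
|f − 568| = 3.3333, so the organ pipe was at either 564.6667 Hz or 571.3333 Hz.
A shorter pipe has a higher fundamental; the adjustment raises the organ pipe's frequency.
The beat rate fell, so the adjustment moved the organ pipe toward 568 Hz — it must have started below the reference.

564.6667 Hz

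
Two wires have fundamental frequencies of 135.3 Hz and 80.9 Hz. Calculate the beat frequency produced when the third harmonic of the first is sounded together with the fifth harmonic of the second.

Third harmonic of the first: 3·135.3 = 405.9 Hz.
Fifth harmonic of the second: 5·80.9 = 404.5 Hz.
f_beat = |405.9 − 404.5| = 1.4 Hz.

1.4 Hz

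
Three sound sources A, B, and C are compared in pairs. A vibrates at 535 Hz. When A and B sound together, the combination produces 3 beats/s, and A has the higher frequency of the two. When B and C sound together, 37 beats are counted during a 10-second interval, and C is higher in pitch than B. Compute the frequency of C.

535.7 Hz

B is below A, so f_B = 535 − 3 = 532 Hz.
B–C: Beat frequency = 37/10 = 3.7 Hz.
C is above B, so f_C = 532 + 3.7 = 535.7 Hz.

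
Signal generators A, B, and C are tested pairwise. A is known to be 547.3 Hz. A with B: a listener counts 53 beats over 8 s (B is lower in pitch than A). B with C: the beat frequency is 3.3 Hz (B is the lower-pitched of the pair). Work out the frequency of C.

543.975 Hz

A–B: Beat frequency = 53/8 = 6.625 Hz.
B is below A, so f_B = 547.3 − 6.625 = 540.675 Hz.
C is above B, so f_C = 540.675 + 3.3 = 543.975 Hz.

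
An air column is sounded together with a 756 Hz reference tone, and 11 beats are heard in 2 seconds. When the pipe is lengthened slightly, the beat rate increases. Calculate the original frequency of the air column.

750.5 Hz

Beat frequency = 11/2 = 5.5 Hz.
|f − 756| = 5.5, so the air column was at either 750.5 Hz or 761.5 Hz.
A longer pipe has a lower fundamental; the adjustment lowers the air column's frequency.
The beat rate rose, so the adjustment moved the air column further from 756 Hz — it was already below the reference.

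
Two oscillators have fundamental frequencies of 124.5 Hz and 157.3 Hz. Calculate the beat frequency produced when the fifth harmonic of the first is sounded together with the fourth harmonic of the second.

Fifth harmonic of the first: 5·124.5 = 622.5 Hz.
Fourth harmonic of the second: 4·157.3 = 629.2 Hz.
f_beat = |622.5 − 629.2| = 6.7 Hz.

6.7 Hz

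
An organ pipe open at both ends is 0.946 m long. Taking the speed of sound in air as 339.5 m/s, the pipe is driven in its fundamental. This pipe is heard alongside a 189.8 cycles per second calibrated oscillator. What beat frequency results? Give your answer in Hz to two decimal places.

Open pipe: f_n = n·v/(2L) = 1·339.5/(2·0.946) = 179.4397 Hz.
f_beat = |179.4397 − 189.8| = 10.36 Hz.

10.36 Hz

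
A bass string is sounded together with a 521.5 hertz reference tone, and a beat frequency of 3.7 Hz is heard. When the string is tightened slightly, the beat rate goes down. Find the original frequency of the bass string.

|f − 521.5| = 3.7, so the bass string was at either 517.8 Hz or 525.2 Hz.
Increasing tension raises a string's frequency; the adjustment raises the bass string's frequency.
The beat rate fell, so the adjustment moved the bass string toward 521.5 Hz — it must have started below the reference.

517.8 Hz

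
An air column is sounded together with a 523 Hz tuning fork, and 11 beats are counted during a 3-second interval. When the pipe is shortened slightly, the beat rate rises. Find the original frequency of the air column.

526.6667 Hz

Beat frequency = 11/3 = 3.6667 Hz.
|f − 523| = 3.6667, so the air column was at either 519.3333 Hz or 526.6667 Hz.
A shorter pipe has a higher fundamental; the adjustment raises the air column's frequency.
The beat rate rose, so the adjustment moved the air column further from 523 Hz — it was already above the reference.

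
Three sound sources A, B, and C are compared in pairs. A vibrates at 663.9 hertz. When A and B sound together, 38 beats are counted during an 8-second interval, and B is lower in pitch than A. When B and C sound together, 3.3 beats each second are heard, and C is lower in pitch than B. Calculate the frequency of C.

A–B: Beat frequency = 38/8 = 4.75 Hz.
B is below A, so f_B = 663.9 − 4.75 = 659.15 Hz.
C is below B, so f_C = 659.15 − 3.3 = 655.85 Hz.

655.85 Hz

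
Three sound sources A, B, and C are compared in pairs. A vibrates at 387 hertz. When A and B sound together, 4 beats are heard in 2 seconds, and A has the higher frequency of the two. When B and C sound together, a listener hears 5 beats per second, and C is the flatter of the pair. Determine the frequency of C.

A–B: Beat frequency = 4/2 = 2 Hz.
B is below A, so f_B = 387 − 2 = 385 Hz.
C is below B, so f_C = 385 − 5 = 380 Hz.

380 Hz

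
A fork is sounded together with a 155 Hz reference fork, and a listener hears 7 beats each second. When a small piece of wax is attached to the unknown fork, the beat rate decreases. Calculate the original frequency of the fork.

|f − 155| = 7, so the fork was at either 148 Hz or 162 Hz.
Loading a fork with wax lowers its frequency; the adjustment lowers the fork's frequency.
The beat rate fell, so the adjustment moved the fork toward 155 Hz — it must have started above the reference.

162 Hz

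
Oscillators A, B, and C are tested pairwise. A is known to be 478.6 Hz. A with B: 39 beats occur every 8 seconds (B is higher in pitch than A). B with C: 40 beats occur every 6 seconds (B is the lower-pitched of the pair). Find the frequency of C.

490.1417 Hz

A–B: Beat frequency = 39/8 = 4.875 Hz.
B is above A, so f_B = 478.6 + 4.875 = 483.475 Hz.
B–C: Beat frequency = 40/6 = 6.6667 Hz.
C is above B, so f_C = 483.475 + 6.6667 = 490.1417 Hz.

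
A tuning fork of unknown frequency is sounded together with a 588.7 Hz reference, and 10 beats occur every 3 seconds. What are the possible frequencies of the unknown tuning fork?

Beat frequency = 10/3 = 3.3333 Hz.
|f − 588.7| = 3.3333, so f = 588.7 ± 3.3333.

585.3667 Hz or 592.0333 Hz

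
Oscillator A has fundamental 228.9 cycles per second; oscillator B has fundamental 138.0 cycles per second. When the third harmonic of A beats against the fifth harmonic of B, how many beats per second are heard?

3.3 Hz

Third harmonic of the first: 3·228.9 = 686.7 Hz.
Fifth harmonic of the second: 5·138.0 = 690.0 Hz.
f_beat = |686.7 − 690.0| = 3.3 Hz.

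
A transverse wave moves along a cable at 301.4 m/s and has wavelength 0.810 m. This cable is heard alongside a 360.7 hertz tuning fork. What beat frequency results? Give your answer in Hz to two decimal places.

Source frequency f = v/λ = 301.4/0.810 = 372.0988 Hz.
f_beat = |372.0988 − 360.7| = 11.40 Hz.

11.40 Hz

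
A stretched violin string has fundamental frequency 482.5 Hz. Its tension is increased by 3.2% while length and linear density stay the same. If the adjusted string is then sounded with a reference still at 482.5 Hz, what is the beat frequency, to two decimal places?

7.66 Hz

For a string, f ∝ √T, so the new frequency is 482.5·√1.032 = 490.1592 Hz.
f_beat = |490.1592 − 482.5| = 7.66 Hz.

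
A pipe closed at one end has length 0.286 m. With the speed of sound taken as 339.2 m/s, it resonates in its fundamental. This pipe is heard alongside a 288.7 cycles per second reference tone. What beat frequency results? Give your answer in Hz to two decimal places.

Closed pipe (odd harmonics): f_n = n·v/(4L) = 1·339.2/(4·0.286) = 296.5035 Hz.
f_beat = |296.5035 − 288.7| = 7.80 Hz.

7.80 Hz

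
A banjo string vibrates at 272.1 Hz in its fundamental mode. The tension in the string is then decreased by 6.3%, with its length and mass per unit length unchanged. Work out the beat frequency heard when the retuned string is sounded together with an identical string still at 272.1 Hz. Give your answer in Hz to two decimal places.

8.71 Hz

For a string, f ∝ √T, so the new frequency is 272.1·√0.937 = 263.3894 Hz.
f_beat = |263.3894 − 272.1| = 8.71 Hz.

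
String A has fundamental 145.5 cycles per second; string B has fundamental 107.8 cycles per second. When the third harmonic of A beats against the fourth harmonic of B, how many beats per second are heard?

Third harmonic of the first: 3·145.5 = 436.5 Hz.
Fourth harmonic of the second: 4·107.8 = 431.2 Hz.
f_beat = |436.5 − 431.2| = 5.3 Hz.

5.3 Hz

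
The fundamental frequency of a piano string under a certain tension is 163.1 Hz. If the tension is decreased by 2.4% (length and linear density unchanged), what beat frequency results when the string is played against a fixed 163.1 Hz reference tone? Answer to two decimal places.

1.97 Hz

For a string, f ∝ √T, so the new frequency is 163.1·√0.976 = 161.1309 Hz.
f_beat = |161.1309 − 163.1| = 1.97 Hz.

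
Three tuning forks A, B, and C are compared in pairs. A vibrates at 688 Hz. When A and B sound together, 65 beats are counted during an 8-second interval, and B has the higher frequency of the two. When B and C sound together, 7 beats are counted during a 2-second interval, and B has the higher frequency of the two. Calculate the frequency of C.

A–B: Beat frequency = 65/8 = 8.125 Hz.
B is above A, so f_B = 688 + 8.125 = 696.125 Hz.
B–C: Beat frequency = 7/2 = 3.5 Hz.
C is below B, so f_C = 696.125 − 3.5 = 692.625 Hz.

692.625 Hz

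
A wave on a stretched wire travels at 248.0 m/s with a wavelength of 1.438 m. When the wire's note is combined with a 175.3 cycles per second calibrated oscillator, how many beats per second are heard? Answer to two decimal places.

Source frequency f = v/λ = 248.0/1.438 = 172.4618 Hz.
f_beat = |172.4618 − 175.3| = 2.84 Hz.

2.84 Hz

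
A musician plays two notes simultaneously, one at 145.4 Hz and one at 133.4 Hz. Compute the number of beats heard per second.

12 Hz

Beats arise from superposition of two nearby frequencies; the beat rate is |f₁ − f₂|.
|145.4 − 133.4| = 12 Hz.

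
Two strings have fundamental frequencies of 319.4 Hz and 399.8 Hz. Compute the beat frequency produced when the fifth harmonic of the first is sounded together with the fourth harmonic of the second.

Fifth harmonic of the first: 5·319.4 = 1597.0 Hz.
Fourth harmonic of the second: 4·399.8 = 1599.2 Hz.
f_beat = |1597.0 − 1599.2| = 2.2 Hz.

2.2 Hz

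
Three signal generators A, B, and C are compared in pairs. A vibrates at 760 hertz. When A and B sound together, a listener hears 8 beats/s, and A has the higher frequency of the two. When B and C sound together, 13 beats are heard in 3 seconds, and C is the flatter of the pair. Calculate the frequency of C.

B is below A, so f_B = 760 − 8 = 752 Hz.
B–C: Beat frequency = 13/3 = 4.3333 Hz.
C is below B, so f_C = 752 − 4.3333 = 747.6667 Hz.

747.6667 Hz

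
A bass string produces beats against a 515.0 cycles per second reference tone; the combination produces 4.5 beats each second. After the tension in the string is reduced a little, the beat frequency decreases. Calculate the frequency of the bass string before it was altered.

|f − 515.0| = 4.5, so the bass string was at either 510.5 Hz or 519.5 Hz.
Lower tension means lower frequency; the adjustment lowers the bass string's frequency.
The beat rate fell, so the adjustment moved the bass string toward 515.0 Hz — it must have started above the reference.

519.5 Hz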